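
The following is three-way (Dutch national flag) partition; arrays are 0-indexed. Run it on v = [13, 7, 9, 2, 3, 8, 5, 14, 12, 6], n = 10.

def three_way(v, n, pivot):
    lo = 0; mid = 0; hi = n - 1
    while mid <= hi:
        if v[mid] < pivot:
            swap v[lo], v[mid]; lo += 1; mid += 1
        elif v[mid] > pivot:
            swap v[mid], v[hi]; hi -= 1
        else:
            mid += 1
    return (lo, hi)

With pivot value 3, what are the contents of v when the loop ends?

lo=0 mid=0 hi=9
13>3: swap(0,9), hi=8 ⇒ [6, 7, 9, 2, 3, 8, 5, 14, 12, 13]
6>3: swap(0,8), hi=7 ⇒ [12, 7, 9, 2, 3, 8, 5, 14, 6, 13]
12>3: swap(0,7), hi=6 ⇒ [14, 7, 9, 2, 3, 8, 5, 12, 6, 13]
14>3: swap(0,6), hi=5 ⇒ [5, 7, 9, 2, 3, 8, 14, 12, 6, 13]
5>3: swap(0,5), hi=4 ⇒ [8, 7, 9, 2, 3, 5, 14, 12, 6, 13]
8>3: swap(0,4), hi=3 ⇒ [3, 7, 9, 2, 8, 5, 14, 12, 6, 13]
3=3: mid=1
7>3: swap(1,3), hi=2 ⇒ [3, 2, 9, 7, 8, 5, 14, 12, 6, 13]
2<3: swap(0,1), lo=1 mid=2 ⇒ [2, 3, 9, 7, 8, 5, 14, 12, 6, 13]
9>3: swap(2,2), hi=1 ⇒ [2, 3, 9, 7, 8, 5, 14, 12, 6, 13]
done. lo=1 hi=1; v=[2, 3, 9, 7, 8, 5, 14, 12, 6, 13]

[2, 3, 9, 7, 8, 5, 14, 12, 6, 13]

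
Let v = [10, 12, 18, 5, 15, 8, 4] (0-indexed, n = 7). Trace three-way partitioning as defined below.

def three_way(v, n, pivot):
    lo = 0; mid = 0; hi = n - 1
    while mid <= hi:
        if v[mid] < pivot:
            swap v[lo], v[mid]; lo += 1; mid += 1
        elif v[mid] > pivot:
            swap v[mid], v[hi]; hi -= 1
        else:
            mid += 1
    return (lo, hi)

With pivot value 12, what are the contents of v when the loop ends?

pivot = 12; lo=0, mid=0, hi=6
v[mid]=10<12: swap v[0],v[0]; lo=1,mid=1 → [10, 12, 18, 5, 15, 8, 4]
v[mid]=12=12: mid=2
v[mid]=18>12: swap v[2],v[6]; hi=5 → [10, 12, 4, 5, 15, 8, 18]
v[mid]=4<12: swap v[1],v[2]; lo=2,mid=3 → [10, 4, 12, 5, 15, 8, 18]
v[mid]=5<12: swap v[2],v[3]; lo=3,mid=4 → [10, 4, 5, 12, 15, 8, 18]
v[mid]=15>12: swap v[4],v[5]; hi=4 → [10, 4, 5, 12, 8, 15, 18]
v[mid]=8<12: swap v[3],v[4]; lo=4,mid=5 → [10, 4, 5, 8, 12, 15, 18]
end: lo=4, hi=4; v = [10, 4, 5, 8, 12, 15, 18]

[10, 4, 5, 8, 12, 15, 18]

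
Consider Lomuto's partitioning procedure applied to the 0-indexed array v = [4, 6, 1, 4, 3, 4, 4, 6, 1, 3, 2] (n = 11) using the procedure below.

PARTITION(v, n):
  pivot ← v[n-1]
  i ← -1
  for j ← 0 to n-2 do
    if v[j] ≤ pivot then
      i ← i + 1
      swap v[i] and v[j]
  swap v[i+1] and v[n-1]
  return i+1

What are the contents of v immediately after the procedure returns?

pivot = v[10] = 2; i = -1
j=0: v[0]=4 > 2 → no swap
j=1: v[1]=6 > 2 → no swap
j=2: v[2]=1 ≤ 2 → i=0, swap v[0],v[2] → [1, 6, 4, 4, 3, 4, 4, 6, 1, 3, 2]
j=3: v[3]=4 > 2 → no swap
j=4: v[4]=3 > 2 → no swap
j=5: v[5]=4 > 2 → no swap
j=6: v[6]=4 > 2 → no swap
j=7: v[7]=6 > 2 → no swap
j=8: v[8]=1 ≤ 2 → i=1, swap v[1],v[8] → [1, 1, 4, 4, 3, 4, 4, 6, 6, 3, 2]
j=9: v[9]=3 > 2 → no swap
final swap v[2],v[10] → [1, 1, 2, 4, 3, 4, 4, 6, 6, 3, 4]; return 2

[1, 1, 2, 4, 3, 4, 4, 6, 6, 3, 4]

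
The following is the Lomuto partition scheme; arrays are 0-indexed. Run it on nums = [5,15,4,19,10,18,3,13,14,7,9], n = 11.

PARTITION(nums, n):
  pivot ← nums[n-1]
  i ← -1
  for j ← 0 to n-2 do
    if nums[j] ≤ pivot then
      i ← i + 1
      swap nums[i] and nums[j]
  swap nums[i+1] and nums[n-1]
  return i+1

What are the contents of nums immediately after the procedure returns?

pivot=9, i=-1
j=0: 5≤9, i=0, swap(0,0) ⇒ [5,15,4,19,10,18,3,13,14,7,9]
j=1: 15>9, skip
j=2: 4≤9, i=1, swap(1,2) ⇒ [5,4,15,19,10,18,3,13,14,7,9]
j=3: 19>9, skip
j=4: 10>9, skip
j=5: 18>9, skip
j=6: 3≤9, i=2, swap(2,6) ⇒ [5,4,3,19,10,18,15,13,14,7,9]
j=7: 13>9, skip
j=8: 14>9, skip
j=9: 7≤9, i=3, swap(3,9) ⇒ [5,4,3,7,10,18,15,13,14,19,9]
swap(4,10) ⇒ [5,4,3,7,9,18,15,13,14,19,10]; return 4

[5,4,3,7,9,18,15,13,14,19,10]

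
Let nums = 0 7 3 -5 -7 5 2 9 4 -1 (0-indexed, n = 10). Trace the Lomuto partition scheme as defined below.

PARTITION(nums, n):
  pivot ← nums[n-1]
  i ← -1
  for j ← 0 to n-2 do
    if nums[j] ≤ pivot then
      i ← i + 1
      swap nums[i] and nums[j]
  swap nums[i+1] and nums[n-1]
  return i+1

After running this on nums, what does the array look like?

-5 -7 -1 0 7 5 2 9 4 3

pivot = nums[9] = -1; i = -1
j=0: nums[0]=0 > -1 → no swap
j=1: nums[1]=7 > -1 → no swap
j=2: nums[2]=3 > -1 → no swap
j=3: nums[3]=-5 ≤ -1 → i=0, swap nums[0],nums[3] → -5 7 3 0 -7 5 2 9 4 -1
j=4: nums[4]=-7 ≤ -1 → i=1, swap nums[1],nums[4] → -5 -7 3 0 7 5 2 9 4 -1
j=5: nums[5]=5 > -1 → no swap
j=6: nums[6]=2 > -1 → no swap
j=7: nums[7]=9 > -1 → no swap
j=8: nums[8]=4 > -1 → no swap
final swap nums[2],nums[9] → -5 -7 -1 0 7 5 2 9 4 3; return 2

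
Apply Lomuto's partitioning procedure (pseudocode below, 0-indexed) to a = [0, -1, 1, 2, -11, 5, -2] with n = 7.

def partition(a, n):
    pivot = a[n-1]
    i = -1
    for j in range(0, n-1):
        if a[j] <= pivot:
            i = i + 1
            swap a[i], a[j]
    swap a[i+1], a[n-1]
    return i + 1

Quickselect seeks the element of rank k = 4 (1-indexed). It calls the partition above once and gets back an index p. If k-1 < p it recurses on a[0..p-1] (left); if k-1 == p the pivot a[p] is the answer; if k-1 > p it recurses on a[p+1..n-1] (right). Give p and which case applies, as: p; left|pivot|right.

1; right

pivot = a[6] = -2; i = -1
j=0: a[0]=0 > -2 → no swap
j=1: a[1]=-1 > -2 → no swap
j=2: a[2]=1 > -2 → no swap
j=3: a[3]=2 > -2 → no swap
j=4: a[4]=-11 ≤ -2 → i=0, swap a[0],a[4] → [-11, -1, 1, 2, 0, 5, -2]
j=5: a[5]=5 > -2 → no swap
final swap a[1],a[6] → [-11, -2, 1, 2, 0, 5, -1]; return 1
p = 1; k-1 = 3 > 1 ⇒ right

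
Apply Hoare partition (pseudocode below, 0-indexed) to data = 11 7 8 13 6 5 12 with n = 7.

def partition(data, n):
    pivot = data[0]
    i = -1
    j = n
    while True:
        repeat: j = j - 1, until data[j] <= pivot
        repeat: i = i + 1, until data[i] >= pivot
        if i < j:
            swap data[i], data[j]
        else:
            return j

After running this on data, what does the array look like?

pivot=11
j stops at 5 (5), i stops at 0 (11); swap ⇒ 5 7 8 13 6 11 12
j stops at 4 (6), i stops at 3 (13); swap ⇒ 5 7 8 6 13 11 12
j stops at 3, i stops at 4; i≥j ⇒ return 3. data=5 7 8 6 13 11 12

5 7 8 6 13 11 12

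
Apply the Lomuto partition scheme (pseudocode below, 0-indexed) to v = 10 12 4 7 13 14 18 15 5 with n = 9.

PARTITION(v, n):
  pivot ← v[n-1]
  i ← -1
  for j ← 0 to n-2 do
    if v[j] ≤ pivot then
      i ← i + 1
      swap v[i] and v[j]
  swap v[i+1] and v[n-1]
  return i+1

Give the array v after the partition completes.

4 5 10 7 13 14 18 15 12

pivot=5, i=-1
j=0: 10>5, skip
j=1: 12>5, skip
j=2: 4≤5, i=0, swap(0,2) ⇒ 4 12 10 7 13 14 18 15 5
j=3: 7>5, skip
j=4: 13>5, skip
j=5: 14>5, skip
j=6: 18>5, skip
j=7: 15>5, skip
swap(1,8) ⇒ 4 5 10 7 13 14 18 15 12; return 1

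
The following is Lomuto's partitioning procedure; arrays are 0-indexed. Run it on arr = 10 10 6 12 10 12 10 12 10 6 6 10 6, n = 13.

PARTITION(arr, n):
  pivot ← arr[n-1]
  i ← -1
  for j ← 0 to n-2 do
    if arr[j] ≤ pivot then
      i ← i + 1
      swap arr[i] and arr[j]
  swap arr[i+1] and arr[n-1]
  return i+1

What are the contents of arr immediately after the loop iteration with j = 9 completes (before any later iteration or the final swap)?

6 6 10 12 10 12 10 12 10 10 6 10 6

pivot=6, i=-1
j=0: 10>6, skip
j=1: 10>6, skip
j=2: 6≤6, i=0, swap(0,2) ⇒ 6 10 10 12 10 12 10 12 10 6 6 10 6
j=3: 12>6, skip
j=4: 10>6, skip
j=5: 12>6, skip
j=6: 10>6, skip
j=7: 12>6, skip
j=8: 10>6, skip
j=9: 6≤6, i=1, swap(1,9) ⇒ 6 6 10 12 10 12 10 12 10 10 6 10 6
(after j=9) arr = 6 6 10 12 10 12 10 12 10 10 6 10 6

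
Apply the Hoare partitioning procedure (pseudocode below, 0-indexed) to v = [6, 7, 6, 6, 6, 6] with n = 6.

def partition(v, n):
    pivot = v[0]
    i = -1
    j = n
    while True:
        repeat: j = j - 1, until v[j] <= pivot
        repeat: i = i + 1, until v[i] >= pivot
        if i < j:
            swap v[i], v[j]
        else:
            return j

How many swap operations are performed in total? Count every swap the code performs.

3

pivot = v[0] = 6; i = -1, j = 6
j→5 (v[5]=6≤6), i→0 (v[0]=6≥6); i<j, swap → [6, 7, 6, 6, 6, 6]
j→4 (v[4]=6≤6), i→1 (v[1]=7≥6); i<j, swap → [6, 6, 6, 6, 7, 6]
j→3 (v[3]=6≤6), i→2 (v[2]=6≥6); i<j, swap → [6, 6, 6, 6, 7, 6]
j→2, i→3; i≥j, return j=2. v = [6, 6, 6, 6, 7, 6]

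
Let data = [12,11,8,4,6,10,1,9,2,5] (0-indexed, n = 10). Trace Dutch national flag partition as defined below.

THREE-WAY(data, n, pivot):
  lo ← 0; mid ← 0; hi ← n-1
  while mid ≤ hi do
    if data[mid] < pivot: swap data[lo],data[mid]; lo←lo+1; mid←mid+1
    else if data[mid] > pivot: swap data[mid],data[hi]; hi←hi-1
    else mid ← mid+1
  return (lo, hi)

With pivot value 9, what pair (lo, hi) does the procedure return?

pivot = 9; lo=0, mid=0, hi=9
data[mid]=12>9: swap data[0],data[9]; hi=8 → [5,11,8,4,6,10,1,9,2,12]
data[mid]=5<9: swap data[0],data[0]; lo=1,mid=1 → [5,11,8,4,6,10,1,9,2,12]
data[mid]=11>9: swap data[1],data[8]; hi=7 → [5,2,8,4,6,10,1,9,11,12]
data[mid]=2<9: swap data[1],data[1]; lo=2,mid=2 → [5,2,8,4,6,10,1,9,11,12]
data[mid]=8<9: swap data[2],data[2]; lo=3,mid=3 → [5,2,8,4,6,10,1,9,11,12]
data[mid]=4<9: swap data[3],data[3]; lo=4,mid=4 → [5,2,8,4,6,10,1,9,11,12]
data[mid]=6<9: swap data[4],data[4]; lo=5,mid=5 → [5,2,8,4,6,10,1,9,11,12]
data[mid]=10>9: swap data[5],data[7]; hi=6 → [5,2,8,4,6,9,1,10,11,12]
data[mid]=9=9: mid=6
data[mid]=1<9: swap data[5],data[6]; lo=6,mid=7 → [5,2,8,4,6,1,9,10,11,12]
end: lo=6, hi=6; data = [5,2,8,4,6,1,9,10,11,12]

(6, 6)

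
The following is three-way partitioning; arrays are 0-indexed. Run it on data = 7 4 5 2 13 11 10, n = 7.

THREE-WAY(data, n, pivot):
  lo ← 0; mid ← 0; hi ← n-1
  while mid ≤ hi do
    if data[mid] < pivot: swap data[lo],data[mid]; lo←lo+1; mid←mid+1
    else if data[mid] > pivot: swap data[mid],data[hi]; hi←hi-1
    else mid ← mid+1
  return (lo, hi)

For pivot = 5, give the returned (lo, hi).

(2, 2)

lo=0 mid=0 hi=6
7>5: swap(0,6), hi=5 ⇒ 10 4 5 2 13 11 7
10>5: swap(0,5), hi=4 ⇒ 11 4 5 2 13 10 7
11>5: swap(0,4), hi=3 ⇒ 13 4 5 2 11 10 7
13>5: swap(0,3), hi=2 ⇒ 2 4 5 13 11 10 7
2<5: swap(0,0), lo=1 mid=1 ⇒ 2 4 5 13 11 10 7
4<5: swap(1,1), lo=2 mid=2 ⇒ 2 4 5 13 11 10 7
5=5: mid=3
done. lo=2 hi=2; data=2 4 5 13 11 10 7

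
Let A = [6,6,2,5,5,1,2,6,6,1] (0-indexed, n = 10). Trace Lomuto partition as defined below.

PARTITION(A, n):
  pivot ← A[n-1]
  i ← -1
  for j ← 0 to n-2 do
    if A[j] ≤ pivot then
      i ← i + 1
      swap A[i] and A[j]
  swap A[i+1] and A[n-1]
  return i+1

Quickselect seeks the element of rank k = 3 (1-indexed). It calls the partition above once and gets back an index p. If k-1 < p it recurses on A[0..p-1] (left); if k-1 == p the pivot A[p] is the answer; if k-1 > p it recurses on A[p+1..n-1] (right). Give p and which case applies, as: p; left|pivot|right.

1; right

pivot = A[9] = 1; i = -1
j=0: A[0]=6 > 1 → no swap
j=1: A[1]=6 > 1 → no swap
j=2: A[2]=2 > 1 → no swap
j=3: A[3]=5 > 1 → no swap
j=4: A[4]=5 > 1 → no swap
j=5: A[5]=1 ≤ 1 → i=0, swap A[0],A[5] → [1,6,2,5,5,6,2,6,6,1]
j=6: A[6]=2 > 1 → no swap
j=7: A[7]=6 > 1 → no swap
j=8: A[8]=6 > 1 → no swap
final swap A[1],A[9] → [1,1,2,5,5,6,2,6,6,6]; return 1
p = 1; k-1 = 2 > 1 ⇒ right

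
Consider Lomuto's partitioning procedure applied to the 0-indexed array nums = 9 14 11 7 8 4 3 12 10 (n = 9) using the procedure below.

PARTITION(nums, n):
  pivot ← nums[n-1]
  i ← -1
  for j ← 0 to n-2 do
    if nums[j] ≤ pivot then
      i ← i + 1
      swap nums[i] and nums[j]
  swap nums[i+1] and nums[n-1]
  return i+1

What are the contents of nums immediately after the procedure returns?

pivot = nums[8] = 10; i = -1
j=0: nums[0]=9 ≤ 10 → i=0, swap nums[0],nums[0] (no change) → 9 14 11 7 8 4 3 12 10
j=1: nums[1]=14 > 10 → no swap
j=2: nums[2]=11 > 10 → no swap
j=3: nums[3]=7 ≤ 10 → i=1, swap nums[1],nums[3] → 9 7 11 14 8 4 3 12 10
j=4: nums[4]=8 ≤ 10 → i=2, swap nums[2],nums[4] → 9 7 8 14 11 4 3 12 10
j=5: nums[5]=4 ≤ 10 → i=3, swap nums[3],nums[5] → 9 7 8 4 11 14 3 12 10
j=6: nums[6]=3 ≤ 10 → i=4, swap nums[4],nums[6] → 9 7 8 4 3 14 11 12 10
j=7: nums[7]=12 > 10 → no swap
final swap nums[5],nums[8] → 9 7 8 4 3 10 11 12 14; return 5

9 7 8 4 3 10 11 12 14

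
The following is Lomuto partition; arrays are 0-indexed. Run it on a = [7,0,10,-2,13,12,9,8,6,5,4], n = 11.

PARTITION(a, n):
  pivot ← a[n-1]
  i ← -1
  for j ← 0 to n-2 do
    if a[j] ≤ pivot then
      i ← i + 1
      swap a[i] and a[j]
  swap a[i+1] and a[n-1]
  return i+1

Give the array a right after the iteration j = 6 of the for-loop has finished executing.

pivot = a[10] = 4; i = -1
j=0: a[0]=7 > 4 → no swap
j=1: a[1]=0 ≤ 4 → i=0, swap a[0],a[1] → [0,7,10,-2,13,12,9,8,6,5,4]
j=2: a[2]=10 > 4 → no swap
j=3: a[3]=-2 ≤ 4 → i=1, swap a[1],a[3] → [0,-2,10,7,13,12,9,8,6,5,4]
j=4: a[4]=13 > 4 → no swap
j=5: a[5]=12 > 4 → no swap
j=6: a[6]=9 > 4 → no swap
(after j=6) a = [0,-2,10,7,13,12,9,8,6,5,4]

[0,-2,10,7,13,12,9,8,6,5,4]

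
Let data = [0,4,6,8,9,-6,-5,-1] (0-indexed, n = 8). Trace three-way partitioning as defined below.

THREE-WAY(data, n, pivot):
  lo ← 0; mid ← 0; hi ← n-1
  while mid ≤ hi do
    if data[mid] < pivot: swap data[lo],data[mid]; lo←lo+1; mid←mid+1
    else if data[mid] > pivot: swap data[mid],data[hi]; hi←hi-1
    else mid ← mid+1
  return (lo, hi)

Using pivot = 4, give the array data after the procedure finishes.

[0,-1,-5,-6,4,9,8,6]

pivot = 4; lo=0, mid=0, hi=7
data[mid]=0<4: swap data[0],data[0]; lo=1,mid=1 → [0,4,6,8,9,-6,-5,-1]
data[mid]=4=4: mid=2
data[mid]=6>4: swap data[2],data[7]; hi=6 → [0,4,-1,8,9,-6,-5,6]
data[mid]=-1<4: swap data[1],data[2]; lo=2,mid=3 → [0,-1,4,8,9,-6,-5,6]
data[mid]=8>4: swap data[3],data[6]; hi=5 → [0,-1,4,-5,9,-6,8,6]
data[mid]=-5<4: swap data[2],data[3]; lo=3,mid=4 → [0,-1,-5,4,9,-6,8,6]
data[mid]=9>4: swap data[4],data[5]; hi=4 → [0,-1,-5,4,-6,9,8,6]
data[mid]=-6<4: swap data[3],data[4]; lo=4,mid=5 → [0,-1,-5,-6,4,9,8,6]
end: lo=4, hi=4; data = [0,-1,-5,-6,4,9,8,6]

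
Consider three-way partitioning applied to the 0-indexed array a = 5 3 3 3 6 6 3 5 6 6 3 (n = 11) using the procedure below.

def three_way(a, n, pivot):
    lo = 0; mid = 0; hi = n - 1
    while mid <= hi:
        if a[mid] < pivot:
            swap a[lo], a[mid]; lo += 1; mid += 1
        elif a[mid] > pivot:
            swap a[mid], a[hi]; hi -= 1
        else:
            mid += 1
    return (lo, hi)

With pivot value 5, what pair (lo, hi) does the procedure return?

(5, 6)

lo=0 mid=0 hi=10
5=5: mid=1
3<5: swap(0,1), lo=1 mid=2 ⇒ 3 5 3 3 6 6 3 5 6 6 3
3<5: swap(1,2), lo=2 mid=3 ⇒ 3 3 5 3 6 6 3 5 6 6 3
3<5: swap(2,3), lo=3 mid=4 ⇒ 3 3 3 5 6 6 3 5 6 6 3
6>5: swap(4,10), hi=9 ⇒ 3 3 3 5 3 6 3 5 6 6 6
3<5: swap(3,4), lo=4 mid=5 ⇒ 3 3 3 3 5 6 3 5 6 6 6
6>5: swap(5,9), hi=8 ⇒ 3 3 3 3 5 6 3 5 6 6 6
6>5: swap(5,8), hi=7 ⇒ 3 3 3 3 5 6 3 5 6 6 6
6>5: swap(5,7), hi=6 ⇒ 3 3 3 3 5 5 3 6 6 6 6
5=5: mid=6
3<5: swap(4,6), lo=5 mid=7 ⇒ 3 3 3 3 3 5 5 6 6 6 6
done. lo=5 hi=6; a=3 3 3 3 3 5 5 6 6 6 6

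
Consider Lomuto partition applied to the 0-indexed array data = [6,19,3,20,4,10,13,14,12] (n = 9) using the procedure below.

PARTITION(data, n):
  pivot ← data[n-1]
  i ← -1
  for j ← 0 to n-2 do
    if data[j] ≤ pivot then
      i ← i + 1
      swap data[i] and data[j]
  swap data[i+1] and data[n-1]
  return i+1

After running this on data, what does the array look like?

[6,3,4,10,12,20,13,14,19]

pivot=12, i=-1
j=0: 6≤12, i=0, swap(0,0) ⇒ [6,19,3,20,4,10,13,14,12]
j=1: 19>12, skip
j=2: 3≤12, i=1, swap(1,2) ⇒ [6,3,19,20,4,10,13,14,12]
j=3: 20>12, skip
j=4: 4≤12, i=2, swap(2,4) ⇒ [6,3,4,20,19,10,13,14,12]
j=5: 10≤12, i=3, swap(3,5) ⇒ [6,3,4,10,19,20,13,14,12]
j=6: 13>12, skip
j=7: 14>12, skip
swap(4,8) ⇒ [6,3,4,10,12,20,13,14,19]; return 4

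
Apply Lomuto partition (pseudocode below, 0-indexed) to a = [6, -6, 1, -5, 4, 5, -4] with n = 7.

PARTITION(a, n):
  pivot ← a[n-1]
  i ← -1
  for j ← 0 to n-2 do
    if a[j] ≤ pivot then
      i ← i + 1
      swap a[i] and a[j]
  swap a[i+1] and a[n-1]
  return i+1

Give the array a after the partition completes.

[-6, -5, -4, 6, 4, 5, 1]

pivot = a[6] = -4; i = -1
j=0: a[0]=6 > -4 → no swap
j=1: a[1]=-6 ≤ -4 → i=0, swap a[0],a[1] → [-6, 6, 1, -5, 4, 5, -4]
j=2: a[2]=1 > -4 → no swap
j=3: a[3]=-5 ≤ -4 → i=1, swap a[1],a[3] → [-6, -5, 1, 6, 4, 5, -4]
j=4: a[4]=4 > -4 → no swap
j=5: a[5]=5 > -4 → no swap
final swap a[2],a[6] → [-6, -5, -4, 6, 4, 5, 1]; return 2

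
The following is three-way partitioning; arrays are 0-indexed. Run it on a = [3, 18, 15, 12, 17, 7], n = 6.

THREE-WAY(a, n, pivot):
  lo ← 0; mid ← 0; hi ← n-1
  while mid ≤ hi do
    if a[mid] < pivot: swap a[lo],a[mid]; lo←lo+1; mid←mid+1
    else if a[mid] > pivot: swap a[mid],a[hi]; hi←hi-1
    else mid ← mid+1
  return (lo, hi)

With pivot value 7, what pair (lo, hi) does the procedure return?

lo=0 mid=0 hi=5
3<7: swap(0,0), lo=1 mid=1 ⇒ [3, 18, 15, 12, 17, 7]
18>7: swap(1,5), hi=4 ⇒ [3, 7, 15, 12, 17, 18]
7=7: mid=2
15>7: swap(2,4), hi=3 ⇒ [3, 7, 17, 12, 15, 18]
17>7: swap(2,3), hi=2 ⇒ [3, 7, 12, 17, 15, 18]
12>7: swap(2,2), hi=1 ⇒ [3, 7, 12, 17, 15, 18]
done. lo=1 hi=1; a=[3, 7, 12, 17, 15, 18]

(1, 1)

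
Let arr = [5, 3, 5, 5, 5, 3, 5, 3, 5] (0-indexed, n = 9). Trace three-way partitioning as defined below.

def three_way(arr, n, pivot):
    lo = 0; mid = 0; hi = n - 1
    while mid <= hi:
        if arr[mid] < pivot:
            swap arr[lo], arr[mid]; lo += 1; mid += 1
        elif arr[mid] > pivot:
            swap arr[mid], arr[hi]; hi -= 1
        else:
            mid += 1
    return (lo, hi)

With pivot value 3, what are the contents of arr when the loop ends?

[3, 3, 3, 5, 5, 5, 5, 5, 5]

pivot = 3; lo=0, mid=0, hi=8
arr[mid]=5>3: swap arr[0],arr[8]; hi=7 → [5, 3, 5, 5, 5, 3, 5, 3, 5]
arr[mid]=5>3: swap arr[0],arr[7]; hi=6 → [3, 3, 5, 5, 5, 3, 5, 5, 5]
arr[mid]=3=3: mid=1
arr[mid]=3=3: mid=2
arr[mid]=5>3: swap arr[2],arr[6]; hi=5 → [3, 3, 5, 5, 5, 3, 5, 5, 5]
arr[mid]=5>3: swap arr[2],arr[5]; hi=4 → [3, 3, 3, 5, 5, 5, 5, 5, 5]
arr[mid]=3=3: mid=3
arr[mid]=5>3: swap arr[3],arr[4]; hi=3 → [3, 3, 3, 5, 5, 5, 5, 5, 5]
arr[mid]=5>3: swap arr[3],arr[3]; hi=2 → [3, 3, 3, 5, 5, 5, 5, 5, 5]
end: lo=0, hi=2; arr = [3, 3, 3, 5, 5, 5, 5, 5, 5]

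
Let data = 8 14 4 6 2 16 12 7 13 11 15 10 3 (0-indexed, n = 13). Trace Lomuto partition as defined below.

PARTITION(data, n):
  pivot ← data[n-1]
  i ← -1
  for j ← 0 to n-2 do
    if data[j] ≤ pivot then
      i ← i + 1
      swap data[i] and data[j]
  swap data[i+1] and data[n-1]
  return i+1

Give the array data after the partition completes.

2 3 4 6 8 16 12 7 13 11 15 10 14

pivot = data[12] = 3; i = -1
j=0: data[0]=8 > 3 → no swap
j=1: data[1]=14 > 3 → no swap
j=2: data[2]=4 > 3 → no swap
j=3: data[3]=6 > 3 → no swap
j=4: data[4]=2 ≤ 3 → i=0, swap data[0],data[4] → 2 14 4 6 8 16 12 7 13 11 15 10 3
j=5: data[5]=16 > 3 → no swap
j=6: data[6]=12 > 3 → no swap
j=7: data[7]=7 > 3 → no swap
j=8: data[8]=13 > 3 → no swap
j=9: data[9]=11 > 3 → no swap
j=10: data[10]=15 > 3 → no swap
j=11: data[11]=10 > 3 → no swap
final swap data[1],data[12] → 2 3 4 6 8 16 12 7 13 11 15 10 14; return 1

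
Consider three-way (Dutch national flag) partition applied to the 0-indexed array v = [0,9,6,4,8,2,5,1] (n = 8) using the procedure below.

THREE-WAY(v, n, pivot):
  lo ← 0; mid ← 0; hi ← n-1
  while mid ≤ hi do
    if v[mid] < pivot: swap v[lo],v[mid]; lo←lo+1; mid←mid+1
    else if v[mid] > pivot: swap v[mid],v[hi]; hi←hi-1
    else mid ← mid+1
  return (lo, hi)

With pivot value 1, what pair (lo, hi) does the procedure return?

pivot = 1; lo=0, mid=0, hi=7
v[mid]=0<1: swap v[0],v[0]; lo=1,mid=1 → [0,9,6,4,8,2,5,1]
v[mid]=9>1: swap v[1],v[7]; hi=6 → [0,1,6,4,8,2,5,9]
v[mid]=1=1: mid=2
v[mid]=6>1: swap v[2],v[6]; hi=5 → [0,1,5,4,8,2,6,9]
v[mid]=5>1: swap v[2],v[5]; hi=4 → [0,1,2,4,8,5,6,9]
v[mid]=2>1: swap v[2],v[4]; hi=3 → [0,1,8,4,2,5,6,9]
v[mid]=8>1: swap v[2],v[3]; hi=2 → [0,1,4,8,2,5,6,9]
v[mid]=4>1: swap v[2],v[2]; hi=1 → [0,1,4,8,2,5,6,9]
end: lo=1, hi=1; v = [0,1,4,8,2,5,6,9]

(1, 1)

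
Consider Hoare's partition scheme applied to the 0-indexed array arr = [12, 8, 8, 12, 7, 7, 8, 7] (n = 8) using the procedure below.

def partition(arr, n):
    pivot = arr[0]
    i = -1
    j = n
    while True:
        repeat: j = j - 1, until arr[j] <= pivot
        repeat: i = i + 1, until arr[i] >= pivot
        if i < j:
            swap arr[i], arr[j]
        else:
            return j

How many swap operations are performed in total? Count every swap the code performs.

pivot=12
j stops at 7 (7), i stops at 0 (12); swap ⇒ [7, 8, 8, 12, 7, 7, 8, 12]
j stops at 6 (8), i stops at 3 (12); swap ⇒ [7, 8, 8, 8, 7, 7, 12, 12]
j stops at 5, i stops at 6; i≥j ⇒ return 5. arr=[7, 8, 8, 8, 7, 7, 12, 12]

2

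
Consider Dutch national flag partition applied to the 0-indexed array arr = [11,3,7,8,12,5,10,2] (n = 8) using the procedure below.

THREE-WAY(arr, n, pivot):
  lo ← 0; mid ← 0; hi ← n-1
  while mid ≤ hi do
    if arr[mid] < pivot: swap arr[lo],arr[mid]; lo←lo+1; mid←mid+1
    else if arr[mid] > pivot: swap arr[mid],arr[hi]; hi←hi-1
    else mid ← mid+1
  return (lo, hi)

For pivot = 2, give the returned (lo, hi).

(0, 0)

lo=0 mid=0 hi=7
11>2: swap(0,7), hi=6 ⇒ [2,3,7,8,12,5,10,11]
2=2: mid=1
3>2: swap(1,6), hi=5 ⇒ [2,10,7,8,12,5,3,11]
10>2: swap(1,5), hi=4 ⇒ [2,5,7,8,12,10,3,11]
5>2: swap(1,4), hi=3 ⇒ [2,12,7,8,5,10,3,11]
12>2: swap(1,3), hi=2 ⇒ [2,8,7,12,5,10,3,11]
8>2: swap(1,2), hi=1 ⇒ [2,7,8,12,5,10,3,11]
7>2: swap(1,1), hi=0 ⇒ [2,7,8,12,5,10,3,11]
done. lo=0 hi=0; arr=[2,7,8,12,5,10,3,11]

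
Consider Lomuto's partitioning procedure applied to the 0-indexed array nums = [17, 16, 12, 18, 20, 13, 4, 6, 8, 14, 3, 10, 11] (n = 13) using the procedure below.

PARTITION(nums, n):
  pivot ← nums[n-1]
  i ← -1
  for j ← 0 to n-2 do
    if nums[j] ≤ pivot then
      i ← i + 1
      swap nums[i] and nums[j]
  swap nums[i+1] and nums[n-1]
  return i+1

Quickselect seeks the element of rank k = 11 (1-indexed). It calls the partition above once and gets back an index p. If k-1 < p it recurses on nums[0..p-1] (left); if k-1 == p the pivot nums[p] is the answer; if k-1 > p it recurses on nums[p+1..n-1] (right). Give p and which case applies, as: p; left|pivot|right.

pivot=11, i=-1
j=0: 17>11, skip
j=1: 16>11, skip
j=2: 12>11, skip
j=3: 18>11, skip
j=4: 20>11, skip
j=5: 13>11, skip
j=6: 4≤11, i=0, swap(0,6) ⇒ [4, 16, 12, 18, 20, 13, 17, 6, 8, 14, 3, 10, 11]
j=7: 6≤11, i=1, swap(1,7) ⇒ [4, 6, 12, 18, 20, 13, 17, 16, 8, 14, 3, 10, 11]
j=8: 8≤11, i=2, swap(2,8) ⇒ [4, 6, 8, 18, 20, 13, 17, 16, 12, 14, 3, 10, 11]
j=9: 14>11, skip
j=10: 3≤11, i=3, swap(3,10) ⇒ [4, 6, 8, 3, 20, 13, 17, 16, 12, 14, 18, 10, 11]
j=11: 10≤11, i=4, swap(4,11) ⇒ [4, 6, 8, 3, 10, 13, 17, 16, 12, 14, 18, 20, 11]
swap(5,12) ⇒ [4, 6, 8, 3, 10, 11, 17, 16, 12, 14, 18, 20, 13]; return 5
p = 5; k-1 = 10 > 5 ⇒ right

5; right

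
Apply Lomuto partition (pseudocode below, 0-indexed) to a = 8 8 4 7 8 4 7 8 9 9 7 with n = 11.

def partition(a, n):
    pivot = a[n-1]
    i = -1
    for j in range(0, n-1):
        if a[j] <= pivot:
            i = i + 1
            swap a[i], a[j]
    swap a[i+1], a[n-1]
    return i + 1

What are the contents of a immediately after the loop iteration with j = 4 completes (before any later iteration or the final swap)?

pivot=7, i=-1
j=0: 8>7, skip
j=1: 8>7, skip
j=2: 4≤7, i=0, swap(0,2) ⇒ 4 8 8 7 8 4 7 8 9 9 7
j=3: 7≤7, i=1, swap(1,3) ⇒ 4 7 8 8 8 4 7 8 9 9 7
j=4: 8>7, skip
(after j=4) a = 4 7 8 8 8 4 7 8 9 9 7

4 7 8 8 8 4 7 8 9 9 7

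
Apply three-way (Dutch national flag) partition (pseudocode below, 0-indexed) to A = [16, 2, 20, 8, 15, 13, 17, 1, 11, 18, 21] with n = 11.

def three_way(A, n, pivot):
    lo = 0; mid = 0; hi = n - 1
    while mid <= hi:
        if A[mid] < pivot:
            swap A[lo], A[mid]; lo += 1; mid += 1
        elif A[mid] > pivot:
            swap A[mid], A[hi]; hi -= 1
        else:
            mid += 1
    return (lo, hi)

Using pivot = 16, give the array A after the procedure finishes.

[2, 11, 8, 15, 13, 1, 16, 17, 18, 21, 20]

lo=0 mid=0 hi=10
16=16: mid=1
2<16: swap(0,1), lo=1 mid=2 ⇒ [2, 16, 20, 8, 15, 13, 17, 1, 11, 18, 21]
20>16: swap(2,10), hi=9 ⇒ [2, 16, 21, 8, 15, 13, 17, 1, 11, 18, 20]
21>16: swap(2,9), hi=8 ⇒ [2, 16, 18, 8, 15, 13, 17, 1, 11, 21, 20]
18>16: swap(2,8), hi=7 ⇒ [2, 16, 11, 8, 15, 13, 17, 1, 18, 21, 20]
11<16: swap(1,2), lo=2 mid=3 ⇒ [2, 11, 16, 8, 15, 13, 17, 1, 18, 21, 20]
8<16: swap(2,3), lo=3 mid=4 ⇒ [2, 11, 8, 16, 15, 13, 17, 1, 18, 21, 20]
15<16: swap(3,4), lo=4 mid=5 ⇒ [2, 11, 8, 15, 16, 13, 17, 1, 18, 21, 20]
13<16: swap(4,5), lo=5 mid=6 ⇒ [2, 11, 8, 15, 13, 16, 17, 1, 18, 21, 20]
17>16: swap(6,7), hi=6 ⇒ [2, 11, 8, 15, 13, 16, 1, 17, 18, 21, 20]
1<16: swap(5,6), lo=6 mid=7 ⇒ [2, 11, 8, 15, 13, 1, 16, 17, 18, 21, 20]
done. lo=6 hi=6; A=[2, 11, 8, 15, 13, 1, 16, 17, 18, 21, 20]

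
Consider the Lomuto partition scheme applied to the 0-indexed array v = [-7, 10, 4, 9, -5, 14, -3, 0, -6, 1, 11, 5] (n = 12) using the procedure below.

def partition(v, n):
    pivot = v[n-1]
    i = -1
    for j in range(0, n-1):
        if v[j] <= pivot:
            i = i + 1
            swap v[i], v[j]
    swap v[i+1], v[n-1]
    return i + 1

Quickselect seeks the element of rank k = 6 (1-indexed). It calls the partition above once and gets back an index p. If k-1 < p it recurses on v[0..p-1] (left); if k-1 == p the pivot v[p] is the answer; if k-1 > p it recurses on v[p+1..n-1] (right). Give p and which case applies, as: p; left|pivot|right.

7; left

pivot = v[11] = 5; i = -1
j=0: v[0]=-7 ≤ 5 → i=0, swap v[0],v[0] (no change) → [-7, 10, 4, 9, -5, 14, -3, 0, -6, 1, 11, 5]
j=1: v[1]=10 > 5 → no swap
j=2: v[2]=4 ≤ 5 → i=1, swap v[1],v[2] → [-7, 4, 10, 9, -5, 14, -3, 0, -6, 1, 11, 5]
j=3: v[3]=9 > 5 → no swap
j=4: v[4]=-5 ≤ 5 → i=2, swap v[2],v[4] → [-7, 4, -5, 9, 10, 14, -3, 0, -6, 1, 11, 5]
j=5: v[5]=14 > 5 → no swap
j=6: v[6]=-3 ≤ 5 → i=3, swap v[3],v[6] → [-7, 4, -5, -3, 10, 14, 9, 0, -6, 1, 11, 5]
j=7: v[7]=0 ≤ 5 → i=4, swap v[4],v[7] → [-7, 4, -5, -3, 0, 14, 9, 10, -6, 1, 11, 5]
j=8: v[8]=-6 ≤ 5 → i=5, swap v[5],v[8] → [-7, 4, -5, -3, 0, -6, 9, 10, 14, 1, 11, 5]
j=9: v[9]=1 ≤ 5 → i=6, swap v[6],v[9] → [-7, 4, -5, -3, 0, -6, 1, 10, 14, 9, 11, 5]
j=10: v[10]=11 > 5 → no swap
final swap v[7],v[11] → [-7, 4, -5, -3, 0, -6, 1, 5, 14, 9, 11, 10]; return 7
p = 7; k-1 = 5 < 7 ⇒ left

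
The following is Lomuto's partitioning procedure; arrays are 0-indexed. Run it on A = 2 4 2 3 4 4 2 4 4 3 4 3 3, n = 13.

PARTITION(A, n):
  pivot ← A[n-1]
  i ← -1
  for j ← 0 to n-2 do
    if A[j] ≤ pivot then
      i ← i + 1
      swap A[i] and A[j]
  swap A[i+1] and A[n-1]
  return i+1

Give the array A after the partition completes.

2 2 3 2 3 3 3 4 4 4 4 4 4

pivot = A[12] = 3; i = -1
j=0: A[0]=2 ≤ 3 → i=0, swap A[0],A[0] (no change) → 2 4 2 3 4 4 2 4 4 3 4 3 3
j=1: A[1]=4 > 3 → no swap
j=2: A[2]=2 ≤ 3 → i=1, swap A[1],A[2] → 2 2 4 3 4 4 2 4 4 3 4 3 3
j=3: A[3]=3 ≤ 3 → i=2, swap A[2],A[3] → 2 2 3 4 4 4 2 4 4 3 4 3 3
j=4: A[4]=4 > 3 → no swap
j=5: A[5]=4 > 3 → no swap
j=6: A[6]=2 ≤ 3 → i=3, swap A[3],A[6] → 2 2 3 2 4 4 4 4 4 3 4 3 3
j=7: A[7]=4 > 3 → no swap
j=8: A[8]=4 > 3 → no swap
j=9: A[9]=3 ≤ 3 → i=4, swap A[4],A[9] → 2 2 3 2 3 4 4 4 4 4 4 3 3
j=10: A[10]=4 > 3 → no swap
j=11: A[11]=3 ≤ 3 → i=5, swap A[5],A[11] → 2 2 3 2 3 3 4 4 4 4 4 4 3
final swap A[6],A[12] → 2 2 3 2 3 3 3 4 4 4 4 4 4; return 6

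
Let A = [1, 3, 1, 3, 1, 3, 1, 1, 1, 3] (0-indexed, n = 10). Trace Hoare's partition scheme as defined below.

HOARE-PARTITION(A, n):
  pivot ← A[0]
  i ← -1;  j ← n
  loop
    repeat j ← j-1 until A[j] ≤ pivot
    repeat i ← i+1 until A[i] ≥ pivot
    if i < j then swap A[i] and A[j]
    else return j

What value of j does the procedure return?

3

pivot = A[0] = 1; i = -1, j = 10
j→8 (A[8]=1≤1), i→0 (A[0]=1≥1); i<j, swap → [1, 3, 1, 3, 1, 3, 1, 1, 1, 3]
j→7 (A[7]=1≤1), i→1 (A[1]=3≥1); i<j, swap → [1, 1, 1, 3, 1, 3, 1, 3, 1, 3]
j→6 (A[6]=1≤1), i→2 (A[2]=1≥1); i<j, swap → [1, 1, 1, 3, 1, 3, 1, 3, 1, 3]
j→4 (A[4]=1≤1), i→3 (A[3]=3≥1); i<j, swap → [1, 1, 1, 1, 3, 3, 1, 3, 1, 3]
j→3, i→4; i≥j, return j=3. A = [1, 1, 1, 1, 3, 3, 1, 3, 1, 3]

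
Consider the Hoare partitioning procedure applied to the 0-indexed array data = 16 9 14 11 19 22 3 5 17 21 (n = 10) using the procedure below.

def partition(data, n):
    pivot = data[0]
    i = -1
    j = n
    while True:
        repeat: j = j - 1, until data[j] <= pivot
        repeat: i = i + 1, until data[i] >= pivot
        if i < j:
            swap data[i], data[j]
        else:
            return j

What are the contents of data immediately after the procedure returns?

pivot = data[0] = 16; i = -1, j = 10
j→7 (data[7]=5≤16), i→0 (data[0]=16≥16); i<j, swap → 5 9 14 11 19 22 3 16 17 21
j→6 (data[6]=3≤16), i→4 (data[4]=19≥16); i<j, swap → 5 9 14 11 3 22 19 16 17 21
j→4, i→5; i≥j, return j=4. data = 5 9 14 11 3 22 19 16 17 21

5 9 14 11 3 22 19 16 17 21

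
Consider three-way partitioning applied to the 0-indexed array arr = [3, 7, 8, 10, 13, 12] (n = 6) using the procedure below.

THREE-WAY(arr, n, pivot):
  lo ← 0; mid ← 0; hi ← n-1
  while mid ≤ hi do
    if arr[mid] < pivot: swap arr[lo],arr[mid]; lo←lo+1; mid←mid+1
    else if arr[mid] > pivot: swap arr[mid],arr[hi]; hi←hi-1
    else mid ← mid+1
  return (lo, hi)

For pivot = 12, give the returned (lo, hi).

pivot = 12; lo=0, mid=0, hi=5
arr[mid]=3<12: swap arr[0],arr[0]; lo=1,mid=1 → [3, 7, 8, 10, 13, 12]
arr[mid]=7<12: swap arr[1],arr[1]; lo=2,mid=2 → [3, 7, 8, 10, 13, 12]
arr[mid]=8<12: swap arr[2],arr[2]; lo=3,mid=3 → [3, 7, 8, 10, 13, 12]
arr[mid]=10<12: swap arr[3],arr[3]; lo=4,mid=4 → [3, 7, 8, 10, 13, 12]
arr[mid]=13>12: swap arr[4],arr[5]; hi=4 → [3, 7, 8, 10, 12, 13]
arr[mid]=12=12: mid=5
end: lo=4, hi=4; arr = [3, 7, 8, 10, 12, 13]

(4, 4)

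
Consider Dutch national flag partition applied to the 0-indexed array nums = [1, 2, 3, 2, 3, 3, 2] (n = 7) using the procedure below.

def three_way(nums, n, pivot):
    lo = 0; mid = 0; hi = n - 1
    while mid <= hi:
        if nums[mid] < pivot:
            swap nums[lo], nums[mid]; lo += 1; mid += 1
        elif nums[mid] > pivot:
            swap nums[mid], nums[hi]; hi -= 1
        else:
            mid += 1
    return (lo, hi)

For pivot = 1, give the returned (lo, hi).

lo=0 mid=0 hi=6
1=1: mid=1
2>1: swap(1,6), hi=5 ⇒ [1, 2, 3, 2, 3, 3, 2]
2>1: swap(1,5), hi=4 ⇒ [1, 3, 3, 2, 3, 2, 2]
3>1: swap(1,4), hi=3 ⇒ [1, 3, 3, 2, 3, 2, 2]
3>1: swap(1,3), hi=2 ⇒ [1, 2, 3, 3, 3, 2, 2]
2>1: swap(1,2), hi=1 ⇒ [1, 3, 2, 3, 3, 2, 2]
3>1: swap(1,1), hi=0 ⇒ [1, 3, 2, 3, 3, 2, 2]
done. lo=0 hi=0; nums=[1, 3, 2, 3, 3, 2, 2]

(0, 0)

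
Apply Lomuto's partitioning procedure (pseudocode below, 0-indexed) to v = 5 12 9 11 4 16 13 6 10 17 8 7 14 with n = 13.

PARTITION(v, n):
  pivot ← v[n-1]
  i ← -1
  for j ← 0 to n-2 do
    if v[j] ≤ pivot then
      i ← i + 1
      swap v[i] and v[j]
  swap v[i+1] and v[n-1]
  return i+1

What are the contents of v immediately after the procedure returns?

5 12 9 11 4 13 6 10 8 7 14 17 16

pivot=14, i=-1
j=0: 5≤14, i=0, swap(0,0) ⇒ 5 12 9 11 4 16 13 6 10 17 8 7 14
j=1: 12≤14, i=1, swap(1,1) ⇒ 5 12 9 11 4 16 13 6 10 17 8 7 14
j=2: 9≤14, i=2, swap(2,2) ⇒ 5 12 9 11 4 16 13 6 10 17 8 7 14
j=3: 11≤14, i=3, swap(3,3) ⇒ 5 12 9 11 4 16 13 6 10 17 8 7 14
j=4: 4≤14, i=4, swap(4,4) ⇒ 5 12 9 11 4 16 13 6 10 17 8 7 14
j=5: 16>14, skip
j=6: 13≤14, i=5, swap(5,6) ⇒ 5 12 9 11 4 13 16 6 10 17 8 7 14
j=7: 6≤14, i=6, swap(6,7) ⇒ 5 12 9 11 4 13 6 16 10 17 8 7 14
j=8: 10≤14, i=7, swap(7,8) ⇒ 5 12 9 11 4 13 6 10 16 17 8 7 14
j=9: 17>14, skip
j=10: 8≤14, i=8, swap(8,10) ⇒ 5 12 9 11 4 13 6 10 8 17 16 7 14
j=11: 7≤14, i=9, swap(9,11) ⇒ 5 12 9 11 4 13 6 10 8 7 16 17 14
swap(10,12) ⇒ 5 12 9 11 4 13 6 10 8 7 14 17 16; return 10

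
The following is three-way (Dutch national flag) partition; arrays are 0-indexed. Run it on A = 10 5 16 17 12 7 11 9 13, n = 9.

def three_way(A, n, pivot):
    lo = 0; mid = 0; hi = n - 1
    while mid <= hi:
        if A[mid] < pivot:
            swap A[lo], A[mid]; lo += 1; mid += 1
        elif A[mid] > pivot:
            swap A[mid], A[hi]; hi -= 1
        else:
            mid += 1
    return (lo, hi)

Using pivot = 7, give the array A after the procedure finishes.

5 7 17 12 16 11 9 13 10

pivot = 7; lo=0, mid=0, hi=8
A[mid]=10>7: swap A[0],A[8]; hi=7 → 13 5 16 17 12 7 11 9 10
A[mid]=13>7: swap A[0],A[7]; hi=6 → 9 5 16 17 12 7 11 13 10
A[mid]=9>7: swap A[0],A[6]; hi=5 → 11 5 16 17 12 7 9 13 10
A[mid]=11>7: swap A[0],A[5]; hi=4 → 7 5 16 17 12 11 9 13 10
A[mid]=7=7: mid=1
A[mid]=5<7: swap A[0],A[1]; lo=1,mid=2 → 5 7 16 17 12 11 9 13 10
A[mid]=16>7: swap A[2],A[4]; hi=3 → 5 7 12 17 16 11 9 13 10
A[mid]=12>7: swap A[2],A[3]; hi=2 → 5 7 17 12 16 11 9 13 10
A[mid]=17>7: swap A[2],A[2]; hi=1 → 5 7 17 12 16 11 9 13 10
end: lo=1, hi=1; A = 5 7 17 12 16 11 9 13 10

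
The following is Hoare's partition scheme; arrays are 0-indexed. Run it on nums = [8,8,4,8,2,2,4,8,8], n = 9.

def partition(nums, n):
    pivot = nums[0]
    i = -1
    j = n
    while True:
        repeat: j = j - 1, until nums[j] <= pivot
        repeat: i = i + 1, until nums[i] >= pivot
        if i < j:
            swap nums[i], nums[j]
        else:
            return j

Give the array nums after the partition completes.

pivot=8
j stops at 8 (8), i stops at 0 (8); swap ⇒ [8,8,4,8,2,2,4,8,8]
j stops at 7 (8), i stops at 1 (8); swap ⇒ [8,8,4,8,2,2,4,8,8]
j stops at 6 (4), i stops at 3 (8); swap ⇒ [8,8,4,4,2,2,8,8,8]
j stops at 5, i stops at 6; i≥j ⇒ return 5. nums=[8,8,4,4,2,2,8,8,8]

[8,8,4,4,2,2,8,8,8]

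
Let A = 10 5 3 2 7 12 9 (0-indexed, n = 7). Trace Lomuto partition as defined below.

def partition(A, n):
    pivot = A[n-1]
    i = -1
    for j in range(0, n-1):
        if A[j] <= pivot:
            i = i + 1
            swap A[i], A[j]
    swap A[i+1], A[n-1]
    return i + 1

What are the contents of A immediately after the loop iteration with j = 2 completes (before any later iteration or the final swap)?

5 3 10 2 7 12 9

pivot=9, i=-1
j=0: 10>9, skip
j=1: 5≤9, i=0, swap(0,1) ⇒ 5 10 3 2 7 12 9
j=2: 3≤9, i=1, swap(1,2) ⇒ 5 3 10 2 7 12 9
(after j=2) A = 5 3 10 2 7 12 9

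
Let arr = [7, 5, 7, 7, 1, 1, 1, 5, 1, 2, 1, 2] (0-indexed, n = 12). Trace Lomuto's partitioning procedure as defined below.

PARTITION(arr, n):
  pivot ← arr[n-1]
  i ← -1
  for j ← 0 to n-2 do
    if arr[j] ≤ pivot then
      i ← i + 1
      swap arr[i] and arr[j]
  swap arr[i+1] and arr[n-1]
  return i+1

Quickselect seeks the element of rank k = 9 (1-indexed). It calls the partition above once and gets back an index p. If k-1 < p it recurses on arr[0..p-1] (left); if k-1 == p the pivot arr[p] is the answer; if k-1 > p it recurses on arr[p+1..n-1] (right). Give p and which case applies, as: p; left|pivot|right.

pivot=2, i=-1
j=0: 7>2, skip
j=1: 5>2, skip
j=2: 7>2, skip
j=3: 7>2, skip
j=4: 1≤2, i=0, swap(0,4) ⇒ [1, 5, 7, 7, 7, 1, 1, 5, 1, 2, 1, 2]
j=5: 1≤2, i=1, swap(1,5) ⇒ [1, 1, 7, 7, 7, 5, 1, 5, 1, 2, 1, 2]
j=6: 1≤2, i=2, swap(2,6) ⇒ [1, 1, 1, 7, 7, 5, 7, 5, 1, 2, 1, 2]
j=7: 5>2, skip
j=8: 1≤2, i=3, swap(3,8) ⇒ [1, 1, 1, 1, 7, 5, 7, 5, 7, 2, 1, 2]
j=9: 2≤2, i=4, swap(4,9) ⇒ [1, 1, 1, 1, 2, 5, 7, 5, 7, 7, 1, 2]
j=10: 1≤2, i=5, swap(5,10) ⇒ [1, 1, 1, 1, 2, 1, 7, 5, 7, 7, 5, 2]
swap(6,11) ⇒ [1, 1, 1, 1, 2, 1, 2, 5, 7, 7, 5, 7]; return 6
p = 6; k-1 = 8 > 6 ⇒ right

6; right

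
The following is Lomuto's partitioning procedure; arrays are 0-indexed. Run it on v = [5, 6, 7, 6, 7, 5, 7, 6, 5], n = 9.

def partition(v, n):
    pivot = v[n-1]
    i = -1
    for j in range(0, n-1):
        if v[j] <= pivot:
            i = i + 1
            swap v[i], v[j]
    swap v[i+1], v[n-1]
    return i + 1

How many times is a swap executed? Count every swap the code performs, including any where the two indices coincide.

pivot = v[8] = 5; i = -1
j=0: v[0]=5 ≤ 5 → i=0, swap v[0],v[0] (no change) → [5, 6, 7, 6, 7, 5, 7, 6, 5]
j=1: v[1]=6 > 5 → no swap
j=2: v[2]=7 > 5 → no swap
j=3: v[3]=6 > 5 → no swap
j=4: v[4]=7 > 5 → no swap
j=5: v[5]=5 ≤ 5 → i=1, swap v[1],v[5] → [5, 5, 7, 6, 7, 6, 7, 6, 5]
j=6: v[6]=7 > 5 → no swap
j=7: v[7]=6 > 5 → no swap
final swap v[2],v[8] → [5, 5, 5, 6, 7, 6, 7, 6, 7]; return 2

3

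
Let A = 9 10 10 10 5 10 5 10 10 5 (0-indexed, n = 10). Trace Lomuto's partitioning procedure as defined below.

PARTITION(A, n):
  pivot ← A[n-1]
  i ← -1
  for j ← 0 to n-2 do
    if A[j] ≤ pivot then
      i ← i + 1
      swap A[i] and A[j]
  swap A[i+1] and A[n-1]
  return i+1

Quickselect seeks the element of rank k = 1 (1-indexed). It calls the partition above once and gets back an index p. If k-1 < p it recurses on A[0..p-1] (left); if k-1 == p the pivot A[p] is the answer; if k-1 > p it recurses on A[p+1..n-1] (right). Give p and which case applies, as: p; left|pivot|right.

2; left

pivot=5, i=-1
j=0: 9>5, skip
j=1: 10>5, skip
j=2: 10>5, skip
j=3: 10>5, skip
j=4: 5≤5, i=0, swap(0,4) ⇒ 5 10 10 10 9 10 5 10 10 5
j=5: 10>5, skip
j=6: 5≤5, i=1, swap(1,6) ⇒ 5 5 10 10 9 10 10 10 10 5
j=7: 10>5, skip
j=8: 10>5, skip
swap(2,9) ⇒ 5 5 5 10 9 10 10 10 10 10; return 2
p = 2; k-1 = 0 < 2 ⇒ left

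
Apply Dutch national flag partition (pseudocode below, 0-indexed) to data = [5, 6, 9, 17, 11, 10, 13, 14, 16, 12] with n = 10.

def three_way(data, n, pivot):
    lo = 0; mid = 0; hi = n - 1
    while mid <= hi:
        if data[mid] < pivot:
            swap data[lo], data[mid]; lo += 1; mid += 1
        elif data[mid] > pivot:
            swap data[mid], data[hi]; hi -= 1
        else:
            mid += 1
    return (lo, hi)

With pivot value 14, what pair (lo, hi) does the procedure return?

(7, 7)

pivot = 14; lo=0, mid=0, hi=9
data[mid]=5<14: swap data[0],data[0]; lo=1,mid=1 → [5, 6, 9, 17, 11, 10, 13, 14, 16, 12]
data[mid]=6<14: swap data[1],data[1]; lo=2,mid=2 → [5, 6, 9, 17, 11, 10, 13, 14, 16, 12]
data[mid]=9<14: swap data[2],data[2]; lo=3,mid=3 → [5, 6, 9, 17, 11, 10, 13, 14, 16, 12]
data[mid]=17>14: swap data[3],data[9]; hi=8 → [5, 6, 9, 12, 11, 10, 13, 14, 16, 17]
data[mid]=12<14: swap data[3],data[3]; lo=4,mid=4 → [5, 6, 9, 12, 11, 10, 13, 14, 16, 17]
data[mid]=11<14: swap data[4],data[4]; lo=5,mid=5 → [5, 6, 9, 12, 11, 10, 13, 14, 16, 17]
data[mid]=10<14: swap data[5],data[5]; lo=6,mid=6 → [5, 6, 9, 12, 11, 10, 13, 14, 16, 17]
data[mid]=13<14: swap data[6],data[6]; lo=7,mid=7 → [5, 6, 9, 12, 11, 10, 13, 14, 16, 17]
data[mid]=14=14: mid=8
data[mid]=16>14: swap data[8],data[8]; hi=7 → [5, 6, 9, 12, 11, 10, 13, 14, 16, 17]
end: lo=7, hi=7; data = [5, 6, 9, 12, 11, 10, 13, 14, 16, 17]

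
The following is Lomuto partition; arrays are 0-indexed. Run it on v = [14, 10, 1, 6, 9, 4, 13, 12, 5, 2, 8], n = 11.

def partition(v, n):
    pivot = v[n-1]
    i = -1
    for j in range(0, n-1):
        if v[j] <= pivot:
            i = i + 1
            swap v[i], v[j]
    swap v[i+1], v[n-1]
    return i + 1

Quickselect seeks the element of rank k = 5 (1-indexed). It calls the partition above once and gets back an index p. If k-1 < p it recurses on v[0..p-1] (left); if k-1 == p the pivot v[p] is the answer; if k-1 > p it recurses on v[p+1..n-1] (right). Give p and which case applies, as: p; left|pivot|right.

5; left

pivot=8, i=-1
j=0: 14>8, skip
j=1: 10>8, skip
j=2: 1≤8, i=0, swap(0,2) ⇒ [1, 10, 14, 6, 9, 4, 13, 12, 5, 2, 8]
j=3: 6≤8, i=1, swap(1,3) ⇒ [1, 6, 14, 10, 9, 4, 13, 12, 5, 2, 8]
j=4: 9>8, skip
j=5: 4≤8, i=2, swap(2,5) ⇒ [1, 6, 4, 10, 9, 14, 13, 12, 5, 2, 8]
j=6: 13>8, skip
j=7: 12>8, skip
j=8: 5≤8, i=3, swap(3,8) ⇒ [1, 6, 4, 5, 9, 14, 13, 12, 10, 2, 8]
j=9: 2≤8, i=4, swap(4,9) ⇒ [1, 6, 4, 5, 2, 14, 13, 12, 10, 9, 8]
swap(5,10) ⇒ [1, 6, 4, 5, 2, 8, 13, 12, 10, 9, 14]; return 5
p = 5; k-1 = 4 < 5 ⇒ left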